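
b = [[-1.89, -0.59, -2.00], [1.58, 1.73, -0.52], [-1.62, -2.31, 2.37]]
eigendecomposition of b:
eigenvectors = [[0.26, 0.92, -0.56], [0.4, -0.37, 0.74], [-0.88, 0.14, 0.38]]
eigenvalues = [3.91, -1.97, 0.27]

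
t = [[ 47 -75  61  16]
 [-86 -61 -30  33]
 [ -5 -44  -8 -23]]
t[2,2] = -8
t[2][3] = -23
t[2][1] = -44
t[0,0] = 47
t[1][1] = -61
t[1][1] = -61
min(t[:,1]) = -75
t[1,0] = -86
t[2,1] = -44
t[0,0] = 47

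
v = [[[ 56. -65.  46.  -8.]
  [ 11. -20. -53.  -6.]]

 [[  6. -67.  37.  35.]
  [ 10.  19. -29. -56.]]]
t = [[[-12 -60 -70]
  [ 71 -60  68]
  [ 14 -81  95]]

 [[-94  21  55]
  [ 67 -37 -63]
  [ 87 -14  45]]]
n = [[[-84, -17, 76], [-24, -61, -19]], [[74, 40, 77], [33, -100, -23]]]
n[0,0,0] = -84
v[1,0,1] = -67.0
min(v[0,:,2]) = -53.0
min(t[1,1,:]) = -63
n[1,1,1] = -100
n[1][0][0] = 74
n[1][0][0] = 74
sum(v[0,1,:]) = -68.0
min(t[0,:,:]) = -81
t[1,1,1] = -37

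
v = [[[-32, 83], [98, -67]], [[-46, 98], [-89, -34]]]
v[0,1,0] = 98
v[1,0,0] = -46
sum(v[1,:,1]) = 64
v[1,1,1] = -34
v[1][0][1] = 98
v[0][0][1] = 83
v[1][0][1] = 98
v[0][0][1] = 83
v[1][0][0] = -46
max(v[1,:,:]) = 98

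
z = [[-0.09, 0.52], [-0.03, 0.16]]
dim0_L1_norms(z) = [0.12, 0.68]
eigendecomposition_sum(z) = [[0.39, -1.56], [0.09, -0.36]] + [[-0.48, 2.08], [-0.12, 0.52]]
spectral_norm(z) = 0.55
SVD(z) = [[-0.96, -0.29], [-0.29, 0.96]] @ diag([0.5522637763020835, 0.0021728747230808938]) @ [[0.17, -0.99], [-0.99, -0.17]]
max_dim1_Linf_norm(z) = 0.52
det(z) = 0.00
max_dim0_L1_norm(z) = 0.68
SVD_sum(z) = [[-0.09, 0.52], [-0.03, 0.16]] + [[0.00, 0.00], [-0.0, -0.00]]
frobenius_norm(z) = 0.55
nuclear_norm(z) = 0.55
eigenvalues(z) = [0.03, 0.04]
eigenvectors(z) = [[-0.97, -0.97],[-0.22, -0.24]]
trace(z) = 0.07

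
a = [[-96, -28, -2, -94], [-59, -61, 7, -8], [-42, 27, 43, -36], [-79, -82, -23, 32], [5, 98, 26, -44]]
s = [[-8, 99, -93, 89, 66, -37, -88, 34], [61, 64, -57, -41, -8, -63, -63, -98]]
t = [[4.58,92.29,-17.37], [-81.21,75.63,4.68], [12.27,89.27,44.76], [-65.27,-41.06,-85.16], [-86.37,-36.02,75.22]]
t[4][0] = -86.37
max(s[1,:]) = 64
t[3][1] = -41.06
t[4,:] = [-86.37, -36.02, 75.22]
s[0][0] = -8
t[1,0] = -81.21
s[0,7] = 34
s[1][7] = -98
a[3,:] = [-79, -82, -23, 32]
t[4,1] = -36.02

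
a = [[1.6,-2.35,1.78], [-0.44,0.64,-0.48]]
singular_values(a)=[3.48, 0.01]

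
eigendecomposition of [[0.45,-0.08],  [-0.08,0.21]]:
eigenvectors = [[0.96, 0.29], [-0.29, 0.96]]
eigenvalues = [0.47, 0.19]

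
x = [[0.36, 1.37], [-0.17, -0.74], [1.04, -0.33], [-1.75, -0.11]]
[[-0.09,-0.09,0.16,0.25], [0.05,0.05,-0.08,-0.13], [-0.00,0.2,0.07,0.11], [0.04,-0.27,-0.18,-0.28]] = x@[[-0.02, 0.16, 0.1, 0.15], [-0.06, -0.11, 0.09, 0.14]]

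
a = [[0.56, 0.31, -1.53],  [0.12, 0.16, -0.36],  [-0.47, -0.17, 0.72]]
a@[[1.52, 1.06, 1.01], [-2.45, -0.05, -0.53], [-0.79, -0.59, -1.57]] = [[1.3, 1.48, 2.80], [0.07, 0.33, 0.6], [-0.87, -0.91, -1.52]]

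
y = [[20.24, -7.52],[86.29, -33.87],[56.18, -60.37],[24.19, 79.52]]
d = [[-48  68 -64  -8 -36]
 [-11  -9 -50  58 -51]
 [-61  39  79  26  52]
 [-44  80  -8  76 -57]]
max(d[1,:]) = 58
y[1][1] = -33.87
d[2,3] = 26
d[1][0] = -11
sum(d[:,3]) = 152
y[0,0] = 20.24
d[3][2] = -8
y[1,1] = -33.87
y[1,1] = -33.87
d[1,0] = -11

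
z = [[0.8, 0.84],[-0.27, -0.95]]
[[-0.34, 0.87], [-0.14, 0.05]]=z @ [[-0.82,1.62], [0.38,-0.51]]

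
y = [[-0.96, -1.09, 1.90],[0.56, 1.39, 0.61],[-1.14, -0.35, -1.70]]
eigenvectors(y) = [[(0.81+0j), 0.81-0.00j, -0.42+0.00j], [-0.05-0.16j, -0.05+0.16j, (0.91+0j)], [(-0.14+0.55j), (-0.14-0.55j), (0.05+0j)]]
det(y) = 4.42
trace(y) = -1.27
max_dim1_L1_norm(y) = 3.95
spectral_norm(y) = 2.64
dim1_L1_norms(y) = [3.95, 2.56, 3.19]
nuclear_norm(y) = 5.64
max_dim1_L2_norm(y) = 2.39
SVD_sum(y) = [[0.05, -0.30, 1.99],[0.01, -0.06, 0.4],[-0.04, 0.25, -1.64]] + [[-0.83, -0.94, -0.12], [0.96, 1.09, 0.14], [-0.77, -0.88, -0.11]] + [[-0.18, 0.16, 0.03], [-0.42, 0.36, 0.07], [-0.32, 0.28, 0.05]]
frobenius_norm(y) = 3.56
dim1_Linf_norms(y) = [1.9, 1.39, 1.7]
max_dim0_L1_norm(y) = 4.21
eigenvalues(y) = [(-1.22+1.51j), (-1.22-1.51j), (1.17+0j)]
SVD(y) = [[-0.76, -0.56, -0.33],  [-0.15, 0.65, -0.75],  [0.63, -0.52, -0.58]] @ diag([2.6419332187565234, 2.263378858802492, 0.739530262502301]) @ [[-0.03, 0.15, -0.99], [0.66, 0.75, 0.1], [0.75, -0.65, -0.12]]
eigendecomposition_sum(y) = [[-0.45+0.95j, (-0.27+0.38j), 1.03+1.00j],[0.21+0.03j, (0.09+0.03j), 0.13-0.26j],[-0.57-0.47j, (-0.21-0.25j), (-0.86+0.53j)]] + [[(-0.45-0.95j), (-0.27-0.38j), 1.03-1.00j], [(0.21-0.03j), 0.09-0.03j, 0.13+0.26j], [-0.57+0.47j, -0.21+0.25j, (-0.86-0.53j)]] + [[-0.06-0.00j,-0.55-0.00j,-0.16+0.00j], [(0.13+0j),1.21+0.00j,0.35-0.00j], [(0.01+0j),0.07+0.00j,0.02-0.00j]]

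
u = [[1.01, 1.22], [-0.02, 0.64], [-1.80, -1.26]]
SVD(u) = [[-0.58, -0.39], [-0.15, -0.81], [0.8, -0.43]] @ diag([2.7169664759233507, 0.6034841909351447]) @ [[-0.75, -0.67], [0.67, -0.75]]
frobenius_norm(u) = 2.78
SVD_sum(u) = [[1.17, 1.04],  [0.31, 0.27],  [-1.63, -1.45]] + [[-0.16, 0.18], [-0.33, 0.37], [-0.17, 0.19]]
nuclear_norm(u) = 3.32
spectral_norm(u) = 2.72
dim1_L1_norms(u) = [2.23, 0.66, 3.06]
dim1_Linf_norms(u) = [1.22, 0.64, 1.8]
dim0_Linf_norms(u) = [1.8, 1.26]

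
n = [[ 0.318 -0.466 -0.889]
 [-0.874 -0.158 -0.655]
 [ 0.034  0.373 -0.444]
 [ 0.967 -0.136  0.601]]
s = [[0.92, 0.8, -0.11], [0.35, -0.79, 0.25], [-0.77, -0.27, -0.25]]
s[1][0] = 0.353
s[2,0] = -0.772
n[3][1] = -0.136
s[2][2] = -0.252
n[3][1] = -0.136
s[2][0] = -0.772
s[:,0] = [0.923, 0.353, -0.772]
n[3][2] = 0.601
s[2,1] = -0.273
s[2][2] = -0.252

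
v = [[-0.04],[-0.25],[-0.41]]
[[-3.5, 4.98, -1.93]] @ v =[[-0.31]]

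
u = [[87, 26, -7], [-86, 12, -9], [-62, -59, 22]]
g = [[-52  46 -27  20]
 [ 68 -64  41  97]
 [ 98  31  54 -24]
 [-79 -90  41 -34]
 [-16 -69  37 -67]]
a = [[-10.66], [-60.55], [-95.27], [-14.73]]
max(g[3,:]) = 41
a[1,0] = -60.55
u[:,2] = [-7, -9, 22]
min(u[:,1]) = -59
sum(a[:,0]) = -181.20999999999998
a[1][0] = -60.55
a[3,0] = -14.73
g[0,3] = 20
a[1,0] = -60.55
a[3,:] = [-14.73]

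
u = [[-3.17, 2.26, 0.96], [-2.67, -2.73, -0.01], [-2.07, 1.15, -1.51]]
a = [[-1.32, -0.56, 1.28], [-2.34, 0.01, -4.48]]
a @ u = [[3.03, 0.02, -3.19], [16.66, -10.47, 4.52]]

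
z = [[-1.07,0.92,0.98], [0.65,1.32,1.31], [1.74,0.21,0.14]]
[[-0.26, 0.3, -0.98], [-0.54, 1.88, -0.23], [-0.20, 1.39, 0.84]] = z@ [[0.01, 0.63, 0.51],[-2.35, 1.92, 0.19],[1.95, -0.81, -0.62]]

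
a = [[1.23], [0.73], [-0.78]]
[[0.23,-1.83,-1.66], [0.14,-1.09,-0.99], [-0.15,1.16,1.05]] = a @ [[0.19, -1.49, -1.35]]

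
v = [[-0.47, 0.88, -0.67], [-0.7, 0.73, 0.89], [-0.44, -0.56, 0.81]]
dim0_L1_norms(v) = [1.61, 2.17, 2.37]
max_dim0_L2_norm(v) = 1.38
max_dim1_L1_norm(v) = 2.32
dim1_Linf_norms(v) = [0.88, 0.89, 0.81]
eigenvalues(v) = [(-0.54+0j), (0.8+0.95j), (0.8-0.95j)]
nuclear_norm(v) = 3.31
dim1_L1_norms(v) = [2.02, 2.32, 1.81]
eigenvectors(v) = [[(-0.9+0j),(0.14-0.37j),0.14+0.37j], [-0.22+0.00j,(0.75+0j),(0.75-0j)], [(-0.39+0j),(0.18+0.5j),(0.18-0.5j)]]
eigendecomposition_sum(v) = [[(-0.44+0j),0.16-0.00j,-0.32+0.00j], [-0.11+0.00j,0.04-0.00j,(-0.08+0j)], [-0.19+0.00j,0.07-0.00j,(-0.14+0j)]] + [[(-0.02+0.16j), (0.36-0.06j), (-0.17-0.35j)], [(-0.3+0.08j), (0.34+0.59j), 0.49-0.53j], [-0.13-0.18j, (-0.31+0.37j), (0.47+0.2j)]] + [[(-0.02-0.16j), 0.36+0.06j, (-0.17+0.35j)], [-0.30-0.08j, (0.34-0.59j), (0.49+0.53j)], [(-0.13+0.18j), -0.31-0.37j, 0.47-0.20j]]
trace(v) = 1.07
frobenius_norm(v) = 2.10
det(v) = -0.84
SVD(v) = [[-0.41,0.71,-0.57], [0.62,0.68,0.40], [0.67,-0.2,-0.72]] @ diag([1.496431229167606, 1.4246197766691322, 0.39198478069323034]) @ [[-0.36, -0.19, 0.91],[-0.51, 0.86, -0.02],[0.78, 0.47, 0.4]]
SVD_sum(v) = [[0.22, 0.11, -0.55], [-0.33, -0.17, 0.85], [-0.36, -0.19, 0.92]] + [[-0.51, 0.87, -0.02],  [-0.49, 0.83, -0.02],  [0.14, -0.24, 0.01]] + [[-0.18, -0.11, -0.09], [0.12, 0.07, 0.06], [-0.22, -0.13, -0.11]]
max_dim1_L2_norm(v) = 1.35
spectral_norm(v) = 1.50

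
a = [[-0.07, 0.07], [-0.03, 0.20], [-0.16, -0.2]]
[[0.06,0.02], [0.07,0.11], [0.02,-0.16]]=a@[[-0.51, 0.26], [0.29, 0.59]]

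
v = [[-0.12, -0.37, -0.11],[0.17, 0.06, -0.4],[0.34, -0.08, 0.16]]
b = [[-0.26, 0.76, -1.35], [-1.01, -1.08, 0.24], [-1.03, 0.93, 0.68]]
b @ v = [[-0.30, 0.25, -0.49], [0.02, 0.29, 0.58], [0.51, 0.38, -0.15]]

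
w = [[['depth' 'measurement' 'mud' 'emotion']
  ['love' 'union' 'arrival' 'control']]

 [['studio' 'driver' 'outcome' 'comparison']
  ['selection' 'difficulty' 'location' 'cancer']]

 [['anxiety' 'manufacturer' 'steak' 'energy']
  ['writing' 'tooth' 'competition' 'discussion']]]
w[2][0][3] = 'energy'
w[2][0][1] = 'manufacturer'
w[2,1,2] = 'competition'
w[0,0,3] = 'emotion'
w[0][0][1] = 'measurement'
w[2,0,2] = 'steak'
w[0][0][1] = 'measurement'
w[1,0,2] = 'outcome'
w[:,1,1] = ['union', 'difficulty', 'tooth']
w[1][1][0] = 'selection'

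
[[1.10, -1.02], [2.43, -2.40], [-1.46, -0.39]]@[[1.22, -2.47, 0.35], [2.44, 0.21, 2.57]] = [[-1.15, -2.93, -2.24],  [-2.89, -6.51, -5.32],  [-2.73, 3.52, -1.51]]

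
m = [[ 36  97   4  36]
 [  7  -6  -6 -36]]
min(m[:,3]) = -36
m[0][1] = 97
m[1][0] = 7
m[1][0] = 7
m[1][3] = -36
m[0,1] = 97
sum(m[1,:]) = -41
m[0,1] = 97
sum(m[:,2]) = -2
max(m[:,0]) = 36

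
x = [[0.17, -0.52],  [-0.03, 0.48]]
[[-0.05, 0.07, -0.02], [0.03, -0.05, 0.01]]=x @ [[-0.11,  0.16,  -0.03],[0.06,  -0.09,  0.02]]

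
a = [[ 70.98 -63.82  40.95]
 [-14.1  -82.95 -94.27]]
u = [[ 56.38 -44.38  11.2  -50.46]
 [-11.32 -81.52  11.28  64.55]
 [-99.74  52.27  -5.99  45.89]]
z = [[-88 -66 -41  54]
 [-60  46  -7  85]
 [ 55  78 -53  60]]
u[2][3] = 45.89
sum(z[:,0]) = -93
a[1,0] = -14.1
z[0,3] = 54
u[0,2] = 11.2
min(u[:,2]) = -5.99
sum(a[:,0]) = 56.88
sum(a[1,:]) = -191.32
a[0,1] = -63.82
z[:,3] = [54, 85, 60]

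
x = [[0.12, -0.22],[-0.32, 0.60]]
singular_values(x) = [0.72, 0.0]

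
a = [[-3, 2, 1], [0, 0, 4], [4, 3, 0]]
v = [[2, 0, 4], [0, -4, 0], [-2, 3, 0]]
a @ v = [[-8, -5, -12], [-8, 12, 0], [8, -12, 16]]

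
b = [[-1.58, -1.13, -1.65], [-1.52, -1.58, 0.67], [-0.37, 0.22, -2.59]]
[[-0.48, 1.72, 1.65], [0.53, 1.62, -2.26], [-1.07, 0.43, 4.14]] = b @ [[-0.04,-0.32,0.2], [-0.12,-0.80,0.57], [0.41,-0.19,-1.58]]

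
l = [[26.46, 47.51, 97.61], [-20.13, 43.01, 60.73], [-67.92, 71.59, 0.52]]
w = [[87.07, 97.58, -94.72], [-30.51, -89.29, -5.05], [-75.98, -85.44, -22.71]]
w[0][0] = 87.07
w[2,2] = -22.71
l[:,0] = [26.46, -20.13, -67.92]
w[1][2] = -5.05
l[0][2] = 97.61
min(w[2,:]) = -85.44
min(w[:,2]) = -94.72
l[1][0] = -20.13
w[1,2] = -5.05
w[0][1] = 97.58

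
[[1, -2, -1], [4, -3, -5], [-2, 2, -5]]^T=[[1, 4, -2], [-2, -3, 2], [-1, -5, -5]]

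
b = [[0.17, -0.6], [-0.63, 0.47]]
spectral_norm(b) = 0.95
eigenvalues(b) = [-0.31, 0.95]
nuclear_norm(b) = 1.27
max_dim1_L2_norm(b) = 0.79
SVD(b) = [[-0.6, 0.8],[0.80, 0.6]] @ diag([0.9533798049731029, 0.3126770657874489]) @ [[-0.64, 0.77], [-0.77, -0.64]]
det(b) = -0.30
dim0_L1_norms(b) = [0.8, 1.07]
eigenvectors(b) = [[-0.78, 0.61], [-0.63, -0.79]]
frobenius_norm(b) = 1.00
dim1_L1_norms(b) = [0.77, 1.1]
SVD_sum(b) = [[0.36, -0.44], [-0.49, 0.59]] + [[-0.19, -0.16], [-0.14, -0.12]]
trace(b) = 0.64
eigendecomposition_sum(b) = [[-0.19, -0.15], [-0.16, -0.12]] + [[0.36, -0.45], [-0.47, 0.59]]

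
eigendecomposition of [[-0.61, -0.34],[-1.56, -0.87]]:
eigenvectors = [[0.49, 0.36], [-0.87, 0.93]]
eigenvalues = [-0.0, -1.48]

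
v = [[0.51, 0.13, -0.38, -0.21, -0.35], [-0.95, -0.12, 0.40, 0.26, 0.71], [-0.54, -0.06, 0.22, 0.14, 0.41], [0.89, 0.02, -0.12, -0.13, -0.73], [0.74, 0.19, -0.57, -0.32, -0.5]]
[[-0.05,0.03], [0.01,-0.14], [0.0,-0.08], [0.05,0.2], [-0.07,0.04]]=v @[[0.13, 0.20],[-0.49, 0.04],[0.13, 0.09],[-0.12, 0.35],[0.08, -0.10]]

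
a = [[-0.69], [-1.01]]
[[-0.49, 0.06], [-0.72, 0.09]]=a@ [[0.71, -0.09]]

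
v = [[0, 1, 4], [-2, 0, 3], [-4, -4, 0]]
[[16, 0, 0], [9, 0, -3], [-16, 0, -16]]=v @ [[0, 0, 0], [4, 0, 4], [3, 0, -1]]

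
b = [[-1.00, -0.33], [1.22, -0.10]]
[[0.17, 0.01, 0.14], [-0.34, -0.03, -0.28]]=b@[[-0.26, -0.02, -0.21],[0.27, 0.02, 0.22]]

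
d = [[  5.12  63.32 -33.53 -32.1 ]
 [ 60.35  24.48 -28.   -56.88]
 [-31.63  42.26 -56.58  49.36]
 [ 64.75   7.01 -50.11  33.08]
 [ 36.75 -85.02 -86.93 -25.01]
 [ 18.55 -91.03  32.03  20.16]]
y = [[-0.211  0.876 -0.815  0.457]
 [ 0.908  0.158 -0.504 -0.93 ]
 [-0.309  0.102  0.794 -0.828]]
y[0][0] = -0.211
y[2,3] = -0.828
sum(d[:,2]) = -223.12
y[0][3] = 0.457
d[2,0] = -31.63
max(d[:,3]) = 49.36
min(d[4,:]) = -86.93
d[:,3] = [-32.1, -56.88, 49.36, 33.08, -25.01, 20.16]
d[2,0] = -31.63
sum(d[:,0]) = 153.89000000000001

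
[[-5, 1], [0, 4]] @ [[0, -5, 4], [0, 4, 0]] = [[0, 29, -20], [0, 16, 0]]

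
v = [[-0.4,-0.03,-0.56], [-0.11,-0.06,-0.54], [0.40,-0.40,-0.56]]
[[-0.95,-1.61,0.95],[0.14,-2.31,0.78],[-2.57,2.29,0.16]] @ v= [[0.94,-0.25,0.87], [0.51,-0.18,0.73], [0.84,-0.12,0.11]]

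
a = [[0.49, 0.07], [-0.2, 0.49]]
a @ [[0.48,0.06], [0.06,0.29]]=[[0.24, 0.05], [-0.07, 0.13]]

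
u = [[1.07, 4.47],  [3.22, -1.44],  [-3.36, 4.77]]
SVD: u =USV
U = [[0.48, 0.79],  [-0.38, 0.57],  [0.79, -0.20]]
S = [7.29, 3.81]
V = [[-0.46, 0.89], [0.89, 0.46]]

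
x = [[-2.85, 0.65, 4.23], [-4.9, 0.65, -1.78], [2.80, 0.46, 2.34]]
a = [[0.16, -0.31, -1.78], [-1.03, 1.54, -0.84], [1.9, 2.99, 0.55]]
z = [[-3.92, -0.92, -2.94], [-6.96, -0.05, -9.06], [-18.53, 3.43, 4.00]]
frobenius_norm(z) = 22.95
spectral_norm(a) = 3.68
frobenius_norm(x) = 8.22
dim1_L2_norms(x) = [5.14, 5.25, 3.68]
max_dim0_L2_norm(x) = 6.32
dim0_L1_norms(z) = [29.41, 4.4, 16.0]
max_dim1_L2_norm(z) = 19.26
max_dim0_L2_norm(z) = 20.18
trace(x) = 0.14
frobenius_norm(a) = 4.50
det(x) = -19.69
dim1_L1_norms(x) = [7.73, 7.33, 5.6]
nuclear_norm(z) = 31.92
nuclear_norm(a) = 7.29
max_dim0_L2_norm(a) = 3.38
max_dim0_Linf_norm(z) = 18.53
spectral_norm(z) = 20.40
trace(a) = 2.25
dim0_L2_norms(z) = [20.18, 3.55, 10.33]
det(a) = 11.55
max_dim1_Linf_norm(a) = 2.99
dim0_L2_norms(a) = [2.17, 3.38, 2.04]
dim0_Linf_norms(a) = [1.9, 2.99, 1.78]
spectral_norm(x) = 6.40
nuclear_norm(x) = 12.12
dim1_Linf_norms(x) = [4.23, 4.9, 2.8]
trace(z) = 0.03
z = a @ x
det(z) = -228.19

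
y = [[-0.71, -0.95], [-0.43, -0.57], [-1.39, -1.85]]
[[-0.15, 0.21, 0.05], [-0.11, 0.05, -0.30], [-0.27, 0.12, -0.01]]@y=[[-0.05, -0.07],[0.47, 0.63],[0.15, 0.21]]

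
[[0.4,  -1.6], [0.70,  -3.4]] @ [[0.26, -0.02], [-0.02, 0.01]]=[[0.14, -0.02], [0.25, -0.05]]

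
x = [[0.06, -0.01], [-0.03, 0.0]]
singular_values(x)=[0.07, 0.0]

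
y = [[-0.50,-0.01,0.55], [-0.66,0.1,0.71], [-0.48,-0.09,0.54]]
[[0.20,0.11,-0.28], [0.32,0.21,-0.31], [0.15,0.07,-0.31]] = y @[[-1.57, 0.1, -0.60], [0.40, 0.6, 0.37], [-1.06, 0.31, -1.04]]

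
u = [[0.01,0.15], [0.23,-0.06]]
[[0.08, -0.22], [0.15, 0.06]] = u@[[0.77, -0.11], [0.50, -1.49]]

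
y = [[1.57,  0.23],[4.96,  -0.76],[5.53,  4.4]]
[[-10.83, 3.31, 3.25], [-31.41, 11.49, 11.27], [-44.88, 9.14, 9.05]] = y@[[-6.62,2.21,2.17],[-1.88,-0.7,-0.67]]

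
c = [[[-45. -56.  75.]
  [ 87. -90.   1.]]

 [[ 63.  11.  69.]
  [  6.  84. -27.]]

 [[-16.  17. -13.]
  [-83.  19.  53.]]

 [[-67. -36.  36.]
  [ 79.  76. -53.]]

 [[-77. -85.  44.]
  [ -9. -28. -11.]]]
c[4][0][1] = -85.0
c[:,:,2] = [[75.0, 1.0], [69.0, -27.0], [-13.0, 53.0], [36.0, -53.0], [44.0, -11.0]]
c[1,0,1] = 11.0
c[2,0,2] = -13.0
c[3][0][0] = -67.0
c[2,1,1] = 19.0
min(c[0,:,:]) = -90.0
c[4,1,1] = -28.0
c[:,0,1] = [-56.0, 11.0, 17.0, -36.0, -85.0]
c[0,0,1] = -56.0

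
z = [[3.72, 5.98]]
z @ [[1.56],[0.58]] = [[9.27]]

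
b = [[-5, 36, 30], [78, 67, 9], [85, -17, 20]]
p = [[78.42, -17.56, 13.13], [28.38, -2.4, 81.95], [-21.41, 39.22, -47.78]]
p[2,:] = [-21.41, 39.22, -47.78]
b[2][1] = -17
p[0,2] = 13.13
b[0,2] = 30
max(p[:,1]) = 39.22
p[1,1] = -2.4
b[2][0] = 85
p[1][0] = 28.38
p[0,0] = 78.42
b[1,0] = 78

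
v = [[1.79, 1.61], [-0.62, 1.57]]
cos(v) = [[-0.30,-1.88], [0.72,-0.04]]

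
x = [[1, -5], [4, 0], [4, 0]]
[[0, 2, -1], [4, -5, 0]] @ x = [[4, 0], [-16, -20]]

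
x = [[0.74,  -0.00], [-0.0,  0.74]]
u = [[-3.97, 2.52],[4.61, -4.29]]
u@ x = [[-2.94, 1.86], [3.41, -3.17]]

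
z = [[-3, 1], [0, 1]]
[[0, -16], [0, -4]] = z @ [[0, 4], [0, -4]]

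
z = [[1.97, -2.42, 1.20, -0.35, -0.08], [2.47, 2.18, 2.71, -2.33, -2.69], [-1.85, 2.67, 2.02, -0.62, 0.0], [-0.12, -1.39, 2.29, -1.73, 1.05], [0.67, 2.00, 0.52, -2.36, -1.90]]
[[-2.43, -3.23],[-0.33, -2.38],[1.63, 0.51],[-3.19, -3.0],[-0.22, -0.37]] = z @ [[-0.51,0.05], [0.48,0.91], [0.02,-0.82], [1.02,0.28], [-0.82,0.60]]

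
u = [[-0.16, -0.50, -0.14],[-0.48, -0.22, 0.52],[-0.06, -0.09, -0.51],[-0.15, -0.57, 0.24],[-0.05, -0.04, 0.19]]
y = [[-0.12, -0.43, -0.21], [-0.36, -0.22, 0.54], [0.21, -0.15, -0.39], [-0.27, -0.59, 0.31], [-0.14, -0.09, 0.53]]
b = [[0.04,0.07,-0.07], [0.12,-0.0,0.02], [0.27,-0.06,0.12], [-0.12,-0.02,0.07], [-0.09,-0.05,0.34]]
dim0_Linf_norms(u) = [0.48, 0.57, 0.52]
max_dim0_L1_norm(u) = 1.6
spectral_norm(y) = 1.11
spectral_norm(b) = 0.38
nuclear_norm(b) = 0.78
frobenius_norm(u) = 1.25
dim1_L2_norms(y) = [0.49, 0.69, 0.47, 0.72, 0.56]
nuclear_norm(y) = 1.98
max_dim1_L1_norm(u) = 1.22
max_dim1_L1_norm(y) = 1.17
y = b + u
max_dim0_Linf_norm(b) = 0.34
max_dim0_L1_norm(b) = 0.64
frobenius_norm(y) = 1.33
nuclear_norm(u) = 1.99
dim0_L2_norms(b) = [0.33, 0.11, 0.37]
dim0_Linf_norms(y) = [0.36, 0.59, 0.54]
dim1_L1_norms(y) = [0.76, 1.12, 0.75, 1.17, 0.76]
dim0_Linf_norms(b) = [0.27, 0.07, 0.34]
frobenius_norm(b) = 0.51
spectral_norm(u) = 0.99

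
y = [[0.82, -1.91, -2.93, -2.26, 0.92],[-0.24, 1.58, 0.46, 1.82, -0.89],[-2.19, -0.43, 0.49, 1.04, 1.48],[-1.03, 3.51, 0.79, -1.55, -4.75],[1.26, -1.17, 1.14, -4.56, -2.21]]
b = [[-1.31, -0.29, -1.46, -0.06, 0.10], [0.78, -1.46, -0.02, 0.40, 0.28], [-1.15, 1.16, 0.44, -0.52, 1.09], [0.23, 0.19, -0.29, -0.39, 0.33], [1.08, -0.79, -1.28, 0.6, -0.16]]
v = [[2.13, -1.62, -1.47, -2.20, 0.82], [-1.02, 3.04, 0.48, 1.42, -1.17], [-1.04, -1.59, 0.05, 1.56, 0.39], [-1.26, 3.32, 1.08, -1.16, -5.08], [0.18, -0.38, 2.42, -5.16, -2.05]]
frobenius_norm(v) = 10.62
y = b + v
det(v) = 17.45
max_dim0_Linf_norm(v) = 5.16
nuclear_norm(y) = 18.45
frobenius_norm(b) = 3.94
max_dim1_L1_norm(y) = 11.63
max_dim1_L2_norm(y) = 6.24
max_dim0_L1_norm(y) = 11.23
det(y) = -48.50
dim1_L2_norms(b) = [1.99, 1.73, 2.08, 0.66, 1.95]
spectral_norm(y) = 7.21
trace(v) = 2.01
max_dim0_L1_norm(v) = 11.5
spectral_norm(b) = 3.02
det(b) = -2.26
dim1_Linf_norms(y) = [2.93, 1.82, 2.19, 4.75, 4.56]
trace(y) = -0.87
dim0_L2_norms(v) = [2.88, 5.06, 3.07, 6.1, 5.67]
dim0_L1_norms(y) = [5.54, 8.6, 5.81, 11.23, 10.25]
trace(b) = -2.88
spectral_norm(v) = 7.87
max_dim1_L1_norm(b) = 4.36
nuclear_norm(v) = 18.64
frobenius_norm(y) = 10.16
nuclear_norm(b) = 7.43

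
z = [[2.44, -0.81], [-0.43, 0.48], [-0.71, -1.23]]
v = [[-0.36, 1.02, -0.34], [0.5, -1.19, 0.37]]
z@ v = [[-1.28, 3.45, -1.13], [0.39, -1.01, 0.32], [-0.36, 0.74, -0.21]]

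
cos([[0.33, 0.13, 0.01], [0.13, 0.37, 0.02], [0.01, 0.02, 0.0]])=[[0.94, -0.04, -0.0], [-0.04, 0.92, -0.00], [-0.00, -0.00, 1.00]]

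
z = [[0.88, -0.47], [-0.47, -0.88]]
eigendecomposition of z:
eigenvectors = [[0.97, 0.24], [-0.24, 0.97]]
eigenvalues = [1.0, -1.0]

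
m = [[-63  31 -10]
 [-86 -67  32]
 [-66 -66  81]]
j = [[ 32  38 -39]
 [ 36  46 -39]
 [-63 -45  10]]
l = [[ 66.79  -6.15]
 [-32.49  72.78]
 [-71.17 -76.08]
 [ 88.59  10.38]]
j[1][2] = -39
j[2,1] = -45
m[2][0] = -66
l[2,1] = -76.08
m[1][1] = -67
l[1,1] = 72.78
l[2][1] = -76.08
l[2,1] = -76.08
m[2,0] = -66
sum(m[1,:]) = -121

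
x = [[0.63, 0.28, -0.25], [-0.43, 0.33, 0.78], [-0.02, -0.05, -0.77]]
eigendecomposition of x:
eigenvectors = [[(0.29+0.55j), (0.29-0.55j), 0.25+0.00j],  [-0.78+0.00j, -0.78-0.00j, (-0.5+0j)],  [0.02-0.01j, (0.02+0.01j), (0.83+0j)]]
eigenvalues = [(0.47+0.32j), (0.47-0.32j), (-0.75+0j)]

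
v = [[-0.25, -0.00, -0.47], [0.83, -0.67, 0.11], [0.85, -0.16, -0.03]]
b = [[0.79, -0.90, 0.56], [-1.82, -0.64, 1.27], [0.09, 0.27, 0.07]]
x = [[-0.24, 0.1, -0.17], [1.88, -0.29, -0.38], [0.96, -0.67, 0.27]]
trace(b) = 0.22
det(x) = 0.16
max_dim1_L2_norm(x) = 1.94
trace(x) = -0.26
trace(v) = -0.95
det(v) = -0.21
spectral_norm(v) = 1.36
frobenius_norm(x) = 2.30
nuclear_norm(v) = 2.16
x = v @ b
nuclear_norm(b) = 3.89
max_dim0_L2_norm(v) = 1.21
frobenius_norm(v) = 1.48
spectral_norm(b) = 2.31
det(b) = -0.77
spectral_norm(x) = 2.21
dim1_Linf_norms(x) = [0.24, 1.88, 0.96]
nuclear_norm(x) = 2.96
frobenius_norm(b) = 2.68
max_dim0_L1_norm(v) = 1.93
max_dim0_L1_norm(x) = 3.08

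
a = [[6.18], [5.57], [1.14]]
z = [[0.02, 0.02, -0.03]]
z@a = [[0.2]]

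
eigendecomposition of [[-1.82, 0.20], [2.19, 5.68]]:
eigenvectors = [[-0.96, -0.03], [0.28, -1.00]]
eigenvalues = [-1.88, 5.74]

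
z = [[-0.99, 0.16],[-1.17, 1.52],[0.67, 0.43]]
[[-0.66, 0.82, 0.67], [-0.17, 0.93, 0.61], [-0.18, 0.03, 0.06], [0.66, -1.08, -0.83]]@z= [[0.14, 1.43],[-0.51, 1.65],[0.18, 0.04],[0.05, -1.89]]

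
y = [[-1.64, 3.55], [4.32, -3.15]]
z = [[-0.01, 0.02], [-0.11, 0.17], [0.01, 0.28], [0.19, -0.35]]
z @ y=[[0.1,  -0.1],  [0.91,  -0.93],  [1.19,  -0.85],  [-1.82,  1.78]]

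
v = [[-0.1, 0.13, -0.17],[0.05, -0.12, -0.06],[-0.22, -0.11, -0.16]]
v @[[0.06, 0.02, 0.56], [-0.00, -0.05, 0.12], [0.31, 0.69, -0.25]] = [[-0.06, -0.13, 0.00], [-0.02, -0.03, 0.03], [-0.06, -0.11, -0.10]]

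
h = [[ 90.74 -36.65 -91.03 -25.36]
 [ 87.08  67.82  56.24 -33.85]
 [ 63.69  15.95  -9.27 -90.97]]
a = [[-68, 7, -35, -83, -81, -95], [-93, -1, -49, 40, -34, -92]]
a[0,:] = [-68, 7, -35, -83, -81, -95]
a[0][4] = -81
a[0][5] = -95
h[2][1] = 15.95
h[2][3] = -90.97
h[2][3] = -90.97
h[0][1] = -36.65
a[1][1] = -1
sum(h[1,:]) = 177.29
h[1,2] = 56.24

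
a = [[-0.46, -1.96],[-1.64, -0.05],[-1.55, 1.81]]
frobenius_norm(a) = 3.52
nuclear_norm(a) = 4.92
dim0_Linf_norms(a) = [1.64, 1.96]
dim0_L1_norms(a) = [3.65, 3.82]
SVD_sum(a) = [[0.75, -1.21], [-0.43, 0.7], [-1.24, 2.00]] + [[-1.21, -0.75], [-1.21, -0.75], [-0.31, -0.19]]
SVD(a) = [[0.5, 0.7],[-0.29, 0.7],[-0.82, 0.18]] @ diag([2.8718791896246243, 2.043577725510094]) @ [[0.53,  -0.85],[-0.85,  -0.53]]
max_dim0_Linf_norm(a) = 1.96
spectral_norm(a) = 2.87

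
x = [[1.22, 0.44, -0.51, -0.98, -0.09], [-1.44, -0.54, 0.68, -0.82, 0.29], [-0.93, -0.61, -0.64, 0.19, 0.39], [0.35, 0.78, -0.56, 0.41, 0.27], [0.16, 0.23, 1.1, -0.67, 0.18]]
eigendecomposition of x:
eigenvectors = [[(0.2+0j), 0.08+0.36j, (0.08-0.36j), (-0.73+0j), (0.42+0j)], [0.16+0.00j, (-0.66+0j), (-0.66-0j), (0.61+0j), -0.36+0.00j], [(0.77+0j), (-0-0.2j), (-0+0.2j), (0.21+0j), (0.16+0j)], [0.23+0.00j, 0.31+0.37j, 0.31-0.37j, 0.17+0.00j, (0.06+0j)], [(-0.54+0j), -0.30+0.27j, (-0.3-0.27j), (0.13+0j), (0.81+0j)]]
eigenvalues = [(-1.23+0j), (0.15+1.33j), (0.15-1.33j), (1.24+0j), (0.33+0j)]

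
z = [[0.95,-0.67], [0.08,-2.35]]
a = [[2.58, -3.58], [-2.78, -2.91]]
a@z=[[2.16, 6.68], [-2.87, 8.7]]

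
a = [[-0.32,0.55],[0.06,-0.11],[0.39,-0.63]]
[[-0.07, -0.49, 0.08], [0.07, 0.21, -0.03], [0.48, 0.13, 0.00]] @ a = [[0.02,-0.04],[-0.02,0.03],[-0.15,0.25]]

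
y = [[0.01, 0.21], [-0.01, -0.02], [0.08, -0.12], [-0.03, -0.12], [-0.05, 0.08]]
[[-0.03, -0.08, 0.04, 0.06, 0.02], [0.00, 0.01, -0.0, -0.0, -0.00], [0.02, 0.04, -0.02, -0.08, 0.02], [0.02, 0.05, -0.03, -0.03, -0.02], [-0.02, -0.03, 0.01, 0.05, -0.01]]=y@[[0.07, -0.02, 0.06, -0.48, 0.31], [-0.16, -0.38, 0.21, 0.33, 0.07]]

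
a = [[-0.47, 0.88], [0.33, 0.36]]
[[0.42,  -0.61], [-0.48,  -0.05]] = a @ [[-1.24, 0.39], [-0.19, -0.49]]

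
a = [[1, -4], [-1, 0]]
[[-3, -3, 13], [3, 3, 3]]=a@[[-3, -3, -3], [0, 0, -4]]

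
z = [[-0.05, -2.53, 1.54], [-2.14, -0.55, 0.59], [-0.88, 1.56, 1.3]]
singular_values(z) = [3.19, 2.61, 1.39]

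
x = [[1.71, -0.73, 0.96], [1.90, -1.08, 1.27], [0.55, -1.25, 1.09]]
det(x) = -0.006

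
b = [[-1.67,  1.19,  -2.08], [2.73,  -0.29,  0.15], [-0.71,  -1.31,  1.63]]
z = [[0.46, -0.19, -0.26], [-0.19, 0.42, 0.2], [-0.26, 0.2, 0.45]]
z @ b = [[-1.1, 0.94, -1.41], [1.32, -0.61, 0.78], [0.66, -0.96, 1.30]]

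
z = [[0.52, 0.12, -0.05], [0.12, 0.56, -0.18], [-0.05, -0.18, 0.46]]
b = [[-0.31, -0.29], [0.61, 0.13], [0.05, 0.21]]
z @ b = [[-0.09, -0.15], [0.3, 0.00], [-0.07, 0.09]]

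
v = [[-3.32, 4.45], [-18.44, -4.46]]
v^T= [[-3.32, -18.44],  [4.45, -4.46]]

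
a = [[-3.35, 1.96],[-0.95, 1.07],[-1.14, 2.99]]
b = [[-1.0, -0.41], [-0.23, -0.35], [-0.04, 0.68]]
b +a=[[-4.35, 1.55], [-1.18, 0.72], [-1.18, 3.67]]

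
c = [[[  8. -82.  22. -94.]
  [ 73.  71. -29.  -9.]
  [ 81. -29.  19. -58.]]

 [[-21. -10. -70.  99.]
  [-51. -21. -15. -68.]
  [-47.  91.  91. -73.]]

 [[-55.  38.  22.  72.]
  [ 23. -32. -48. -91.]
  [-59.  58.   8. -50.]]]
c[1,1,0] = -51.0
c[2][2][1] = 58.0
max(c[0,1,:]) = 73.0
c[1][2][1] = 91.0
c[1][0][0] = -21.0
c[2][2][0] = -59.0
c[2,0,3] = 72.0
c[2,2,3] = -50.0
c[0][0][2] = 22.0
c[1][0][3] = 99.0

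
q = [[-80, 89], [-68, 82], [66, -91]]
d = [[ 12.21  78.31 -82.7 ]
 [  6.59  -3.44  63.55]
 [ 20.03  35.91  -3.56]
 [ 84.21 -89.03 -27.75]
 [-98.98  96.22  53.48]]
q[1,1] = 82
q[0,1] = 89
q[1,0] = -68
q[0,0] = -80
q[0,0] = -80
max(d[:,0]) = 84.21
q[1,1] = 82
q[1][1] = 82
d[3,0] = 84.21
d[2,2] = -3.56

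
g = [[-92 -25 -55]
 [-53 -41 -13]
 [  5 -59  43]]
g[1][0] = -53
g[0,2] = -55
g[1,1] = -41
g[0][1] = -25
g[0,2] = -55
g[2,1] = -59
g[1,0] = -53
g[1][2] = -13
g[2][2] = 43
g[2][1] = -59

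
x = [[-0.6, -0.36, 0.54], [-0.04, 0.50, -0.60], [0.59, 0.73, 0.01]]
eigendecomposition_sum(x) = [[-0.75+0.00j, -0.34+0.00j, (0.24-0j)], [(0.16-0j), (0.07-0j), (-0.05+0j)], [(0.4-0j), (0.18-0j), (-0.13+0j)]] + [[0.08-0.03j, -0.01-0.16j, (0.15+0.01j)], [-0.10+0.15j, 0.21+0.26j, -0.27+0.17j], [0.10+0.12j, 0.27-0.11j, 0.07+0.27j]] + [[(0.08+0.03j), -0.01+0.16j, 0.15-0.01j],[(-0.1-0.15j), (0.21-0.26j), -0.27-0.17j],[0.10-0.12j, 0.27+0.11j, (0.07-0.27j)]]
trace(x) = -0.09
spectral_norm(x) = 1.32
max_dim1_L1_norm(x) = 1.5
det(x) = -0.31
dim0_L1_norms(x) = [1.23, 1.59, 1.15]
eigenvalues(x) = [(-0.81+0j), (0.36+0.51j), (0.36-0.51j)]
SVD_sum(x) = [[-0.46, -0.58, 0.38], [0.33, 0.42, -0.28], [0.46, 0.57, -0.38]] + [[0.04,0.01,0.06], [-0.26,-0.05,-0.38], [0.23,0.04,0.34]] + [[-0.18, 0.21, 0.09], [-0.12, 0.13, 0.06], [-0.10, 0.11, 0.05]]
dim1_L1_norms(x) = [1.5, 1.14, 1.33]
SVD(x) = [[-0.63, 0.12, 0.77], [0.46, -0.74, 0.49], [0.63, 0.66, 0.41]] @ diag([1.3182383662365773, 0.625849841774419, 0.3800783936674845]) @ [[0.55,0.69,-0.46], [0.55,0.11,0.83], [-0.62,0.71,0.32]]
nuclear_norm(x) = 2.32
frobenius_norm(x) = 1.51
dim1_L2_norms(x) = [0.88, 0.78, 0.94]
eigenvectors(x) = [[-0.87+0.00j, -0.27-0.19j, -0.27+0.19j], [0.18+0.00j, (0.71+0j), (0.71-0j)], [(0.46+0j), 0.18-0.59j, (0.18+0.59j)]]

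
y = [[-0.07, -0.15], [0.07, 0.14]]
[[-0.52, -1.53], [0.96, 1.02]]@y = [[-0.07, -0.14], [0.0, -0.00]]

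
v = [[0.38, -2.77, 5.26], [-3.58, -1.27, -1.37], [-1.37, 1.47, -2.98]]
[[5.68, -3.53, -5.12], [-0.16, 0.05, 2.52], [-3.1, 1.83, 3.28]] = v @ [[-0.06, 0.13, -0.33],[-0.56, 0.21, -0.02],[0.79, -0.57, -0.96]]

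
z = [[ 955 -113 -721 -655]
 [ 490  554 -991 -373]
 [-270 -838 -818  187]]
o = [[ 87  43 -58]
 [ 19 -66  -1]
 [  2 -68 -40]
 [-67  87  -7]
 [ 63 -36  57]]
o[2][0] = 2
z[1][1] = 554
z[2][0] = -270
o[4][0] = 63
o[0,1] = 43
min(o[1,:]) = -66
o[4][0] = 63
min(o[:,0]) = -67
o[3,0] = -67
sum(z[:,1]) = -397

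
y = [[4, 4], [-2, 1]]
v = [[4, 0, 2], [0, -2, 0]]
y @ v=[[16, -8, 8], [-8, -2, -4]]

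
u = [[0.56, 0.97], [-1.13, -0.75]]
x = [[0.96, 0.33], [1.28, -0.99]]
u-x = [[-0.4, 0.64],[-2.41, 0.24]]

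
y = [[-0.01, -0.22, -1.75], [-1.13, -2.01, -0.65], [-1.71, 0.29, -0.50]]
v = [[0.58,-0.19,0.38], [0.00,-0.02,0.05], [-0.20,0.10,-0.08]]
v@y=[[-0.44, 0.36, -1.08],[-0.06, 0.05, -0.01],[0.03, -0.18, 0.32]]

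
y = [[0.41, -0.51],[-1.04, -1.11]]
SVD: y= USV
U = [[0.07, 1.0], [1.00, -0.07]]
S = [1.52, 0.65]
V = [[-0.66,-0.75], [0.75,-0.66]]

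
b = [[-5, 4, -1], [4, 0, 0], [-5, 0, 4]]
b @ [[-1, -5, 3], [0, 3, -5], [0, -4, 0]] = [[5, 41, -35], [-4, -20, 12], [5, 9, -15]]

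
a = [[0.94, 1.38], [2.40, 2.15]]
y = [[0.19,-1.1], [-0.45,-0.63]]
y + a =[[1.13,0.28], [1.95,1.52]]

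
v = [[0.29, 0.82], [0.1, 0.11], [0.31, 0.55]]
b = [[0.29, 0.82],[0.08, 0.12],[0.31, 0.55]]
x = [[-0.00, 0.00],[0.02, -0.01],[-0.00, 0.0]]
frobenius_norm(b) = 1.08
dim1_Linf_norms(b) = [0.82, 0.12, 0.55]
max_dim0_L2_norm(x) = 0.02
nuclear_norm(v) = 1.18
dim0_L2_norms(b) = [0.43, 0.99]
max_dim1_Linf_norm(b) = 0.82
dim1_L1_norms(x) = [0.0, 0.03, 0.0]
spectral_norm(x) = 0.02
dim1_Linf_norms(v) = [0.82, 0.11, 0.55]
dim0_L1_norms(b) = [0.68, 1.49]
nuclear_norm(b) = 1.17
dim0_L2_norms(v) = [0.44, 0.99]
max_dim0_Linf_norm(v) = 0.82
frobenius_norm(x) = 0.02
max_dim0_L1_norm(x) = 0.02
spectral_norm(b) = 1.08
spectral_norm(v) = 1.08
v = x + b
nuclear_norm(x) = 0.02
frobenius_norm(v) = 1.08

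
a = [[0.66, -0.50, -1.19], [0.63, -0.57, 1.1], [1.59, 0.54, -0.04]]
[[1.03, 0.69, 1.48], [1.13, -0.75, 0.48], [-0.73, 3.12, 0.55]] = a @ [[0.16, 1.36, 0.67], [-1.82, 1.74, -0.99], [-0.01, -0.56, -0.46]]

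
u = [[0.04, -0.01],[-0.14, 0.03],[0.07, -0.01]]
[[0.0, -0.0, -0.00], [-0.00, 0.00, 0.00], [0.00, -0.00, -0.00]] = u @ [[0.0, -0.0, -0.0], [-0.02, 0.01, 0.02]]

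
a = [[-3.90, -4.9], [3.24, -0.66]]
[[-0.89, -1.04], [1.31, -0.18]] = a@[[0.38, -0.01], [-0.12, 0.22]]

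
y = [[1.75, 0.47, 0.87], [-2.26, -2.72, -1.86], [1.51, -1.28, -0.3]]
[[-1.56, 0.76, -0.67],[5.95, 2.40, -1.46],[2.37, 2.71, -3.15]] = y@[[0.11,0.3,-1.31], [-1.43,-2.09,0.55], [-1.24,1.4,1.57]]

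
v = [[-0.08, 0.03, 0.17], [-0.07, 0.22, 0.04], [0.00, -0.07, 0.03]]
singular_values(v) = [0.26, 0.17, 0.0]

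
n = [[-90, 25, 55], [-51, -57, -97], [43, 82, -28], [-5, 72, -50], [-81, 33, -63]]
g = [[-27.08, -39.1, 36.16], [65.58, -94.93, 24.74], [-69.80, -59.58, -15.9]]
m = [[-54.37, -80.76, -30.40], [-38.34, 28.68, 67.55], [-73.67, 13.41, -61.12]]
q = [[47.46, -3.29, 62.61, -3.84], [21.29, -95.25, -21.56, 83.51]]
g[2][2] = -15.9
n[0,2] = 55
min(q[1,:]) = -95.25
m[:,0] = [-54.37, -38.34, -73.67]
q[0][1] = -3.29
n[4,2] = -63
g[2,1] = -59.58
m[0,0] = -54.37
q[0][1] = -3.29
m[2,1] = 13.41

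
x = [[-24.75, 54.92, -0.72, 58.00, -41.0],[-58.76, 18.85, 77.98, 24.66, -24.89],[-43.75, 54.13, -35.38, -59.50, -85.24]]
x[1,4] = -24.89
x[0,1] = 54.92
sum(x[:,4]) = -151.13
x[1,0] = -58.76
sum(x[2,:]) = -169.74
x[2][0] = -43.75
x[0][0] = -24.75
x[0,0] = -24.75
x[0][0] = -24.75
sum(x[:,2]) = 41.88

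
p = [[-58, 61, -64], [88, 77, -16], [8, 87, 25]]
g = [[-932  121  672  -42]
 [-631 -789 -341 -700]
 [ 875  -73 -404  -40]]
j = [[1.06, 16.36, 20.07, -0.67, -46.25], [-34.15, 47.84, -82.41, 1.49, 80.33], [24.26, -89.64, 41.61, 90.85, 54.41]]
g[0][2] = 672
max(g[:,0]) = 875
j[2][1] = -89.64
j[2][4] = 54.41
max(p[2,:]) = 87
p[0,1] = 61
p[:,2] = [-64, -16, 25]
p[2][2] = 25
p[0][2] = -64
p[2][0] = 8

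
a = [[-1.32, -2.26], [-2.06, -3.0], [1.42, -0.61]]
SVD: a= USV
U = [[-0.58,-0.12], [-0.81,0.01], [0.07,-0.99]]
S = [4.49, 1.53]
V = [[0.56, 0.83], [-0.83, 0.56]]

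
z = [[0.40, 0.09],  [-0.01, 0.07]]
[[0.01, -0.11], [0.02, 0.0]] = z@ [[-0.03, -0.27], [0.26, -0.00]]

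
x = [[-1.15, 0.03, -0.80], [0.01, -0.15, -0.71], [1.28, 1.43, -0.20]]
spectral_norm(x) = 2.10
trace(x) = -1.50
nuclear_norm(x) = 3.87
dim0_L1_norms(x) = [2.44, 1.61, 1.71]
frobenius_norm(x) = 2.49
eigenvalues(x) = [(-0.73+0j), (-0.38+1.33j), (-0.38-1.33j)]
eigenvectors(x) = [[(-0.75+0j), -0.20+0.37j, -0.20-0.37j], [(0.52+0j), (0.08+0.42j), 0.08-0.42j], [(0.41+0j), 0.80+0.00j, 0.80-0.00j]]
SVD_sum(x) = [[-0.79, -0.59, -0.12], [-0.13, -0.1, -0.02], [1.46, 1.1, 0.23]] + [[-0.24, 0.49, -0.8], [-0.13, 0.26, -0.42], [-0.14, 0.29, -0.47]] + [[-0.12,  0.13,  0.12], [0.27,  -0.31,  -0.27], [-0.04,  0.04,  0.04]]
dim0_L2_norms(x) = [1.72, 1.44, 1.09]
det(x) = -1.39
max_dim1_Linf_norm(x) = 1.43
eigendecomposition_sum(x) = [[(-0.51+0j), (0.45-0j), (-0.17+0j)], [0.35-0.00j, -0.31+0.00j, (0.12-0j)], [(0.28-0j), -0.25+0.00j, (0.09-0j)]] + [[-0.32+0.12j, -0.21+0.38j, -0.31-0.26j], [-0.17+0.30j, (0.08+0.44j), -0.41-0.00j], [0.50+0.42j, (0.84-0j), -0.15+0.77j]] + [[-0.32-0.12j, (-0.21-0.38j), -0.31+0.26j], [-0.17-0.30j, 0.08-0.44j, -0.41+0.00j], [(0.5-0.42j), (0.84+0j), -0.15-0.77j]]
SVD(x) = [[-0.47, 0.79, -0.40],[-0.08, 0.41, 0.91],[0.88, 0.46, -0.13]] @ diag([2.100634627349481, 1.2282917813253598, 0.5404012049476624]) @ [[0.79, 0.6, 0.12], [-0.25, 0.51, -0.83], [0.55, -0.62, -0.55]]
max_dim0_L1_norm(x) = 2.44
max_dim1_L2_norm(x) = 1.93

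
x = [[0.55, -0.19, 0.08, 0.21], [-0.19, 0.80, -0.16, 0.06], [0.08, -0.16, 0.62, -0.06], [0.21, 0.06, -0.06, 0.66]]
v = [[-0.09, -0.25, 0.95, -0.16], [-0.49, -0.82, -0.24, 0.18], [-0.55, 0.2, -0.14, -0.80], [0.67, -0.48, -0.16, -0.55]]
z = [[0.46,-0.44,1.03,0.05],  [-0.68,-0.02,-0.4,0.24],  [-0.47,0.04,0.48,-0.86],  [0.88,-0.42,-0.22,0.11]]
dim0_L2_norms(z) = [1.29, 0.61, 1.22, 0.9]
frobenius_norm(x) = 1.41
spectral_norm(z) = 1.47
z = x + v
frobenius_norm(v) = 2.00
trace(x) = 2.63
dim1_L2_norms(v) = [1.0, 1.0, 1.0, 1.0]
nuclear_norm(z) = 3.73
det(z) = 0.40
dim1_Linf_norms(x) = [0.55, 0.8, 0.62, 0.66]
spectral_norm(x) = 0.99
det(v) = 1.01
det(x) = 0.13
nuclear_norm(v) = 4.01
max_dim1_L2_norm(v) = 1.0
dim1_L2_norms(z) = [1.21, 0.82, 1.09, 1.01]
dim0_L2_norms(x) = [0.62, 0.84, 0.65, 0.7]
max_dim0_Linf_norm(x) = 0.8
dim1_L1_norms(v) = [1.45, 1.73, 1.69, 1.86]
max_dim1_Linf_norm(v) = 0.95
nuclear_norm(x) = 2.63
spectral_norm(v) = 1.01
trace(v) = -1.60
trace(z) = 1.03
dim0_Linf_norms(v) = [0.67, 0.82, 0.95, 0.8]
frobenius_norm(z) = 2.09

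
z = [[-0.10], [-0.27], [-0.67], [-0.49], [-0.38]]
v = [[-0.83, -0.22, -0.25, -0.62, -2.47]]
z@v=[[0.08, 0.02, 0.02, 0.06, 0.25], [0.22, 0.06, 0.07, 0.17, 0.67], [0.56, 0.15, 0.17, 0.42, 1.65], [0.41, 0.11, 0.12, 0.3, 1.21], [0.32, 0.08, 0.10, 0.24, 0.94]]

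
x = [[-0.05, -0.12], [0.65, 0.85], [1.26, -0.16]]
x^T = [[-0.05, 0.65, 1.26],  [-0.12, 0.85, -0.16]]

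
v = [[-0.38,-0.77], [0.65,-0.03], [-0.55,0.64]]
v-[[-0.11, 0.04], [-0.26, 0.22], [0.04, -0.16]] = [[-0.27, -0.81],[0.91, -0.25],[-0.59, 0.80]]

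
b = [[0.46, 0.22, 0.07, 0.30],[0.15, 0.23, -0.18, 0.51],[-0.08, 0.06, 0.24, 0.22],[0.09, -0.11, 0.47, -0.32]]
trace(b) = 0.61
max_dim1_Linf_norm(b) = 0.51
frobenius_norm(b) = 1.09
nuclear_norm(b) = 1.76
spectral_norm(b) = 0.87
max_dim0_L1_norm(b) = 1.35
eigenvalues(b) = [-0.36, -0.0, 0.52, 0.45]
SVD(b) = [[-0.52, 0.64, 0.41, -0.38],[-0.69, -0.02, -0.2, 0.69],[-0.1, 0.28, -0.89, -0.35],[0.49, 0.71, -0.03, 0.50]] @ diag([0.8694684870518388, 0.566544925557347, 0.3245753444087225, 0.0014977152486280788]) @ [[-0.34, -0.38, 0.34, -0.79], [0.59, 0.13, 0.8, 0.03], [0.70, -0.02, -0.50, -0.50], [0.21, -0.91, -0.02, 0.34]]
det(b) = 0.00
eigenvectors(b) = [[0.07, 0.21, 0.87, -0.8], [0.66, -0.91, 0.43, -0.39], [0.2, -0.02, -0.23, 0.40], [-0.72, 0.35, -0.09, 0.21]]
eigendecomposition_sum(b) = [[-0.01,0.01,-0.02,0.04], [-0.09,0.13,-0.24,0.37], [-0.03,0.04,-0.08,0.12], [0.1,-0.14,0.26,-0.4]] + [[-0.00,0.00,-0.0,0.00], [0.0,-0.00,0.0,-0.00], [0.0,-0.0,0.0,-0.0], [-0.0,0.0,-0.0,0.00]] + [[0.76, 0.51, 1.50, 0.98], [0.38, 0.26, 0.74, 0.48], [-0.20, -0.13, -0.39, -0.25], [-0.08, -0.05, -0.16, -0.1]] + [[-0.29,  -0.31,  -1.4,  -0.71], [-0.14,  -0.15,  -0.68,  -0.35], [0.15,  0.16,  0.71,  0.36], [0.07,  0.08,  0.36,  0.18]]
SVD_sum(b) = [[0.15, 0.17, -0.15, 0.36], [0.2, 0.23, -0.20, 0.48], [0.03, 0.03, -0.03, 0.07], [-0.14, -0.16, 0.14, -0.34]] + [[0.21, 0.05, 0.29, 0.01],[-0.01, -0.00, -0.01, -0.0],[0.09, 0.02, 0.13, 0.0],[0.24, 0.05, 0.32, 0.01]] + [[0.09, -0.00, -0.07, -0.07], [-0.05, 0.00, 0.03, 0.03], [-0.20, 0.00, 0.14, 0.15], [-0.01, 0.0, 0.0, 0.00]] + [[-0.0, 0.00, 0.00, -0.00],[0.00, -0.0, -0.0, 0.00],[-0.00, 0.0, 0.0, -0.0],[0.0, -0.0, -0.0, 0.0]]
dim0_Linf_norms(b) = [0.46, 0.23, 0.47, 0.51]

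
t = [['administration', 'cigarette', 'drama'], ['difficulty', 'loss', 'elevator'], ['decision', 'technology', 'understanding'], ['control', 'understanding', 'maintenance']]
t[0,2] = 'drama'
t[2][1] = 'technology'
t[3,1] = 'understanding'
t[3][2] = 'maintenance'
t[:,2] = ['drama', 'elevator', 'understanding', 'maintenance']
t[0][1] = 'cigarette'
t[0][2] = 'drama'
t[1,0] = 'difficulty'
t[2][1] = 'technology'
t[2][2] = 'understanding'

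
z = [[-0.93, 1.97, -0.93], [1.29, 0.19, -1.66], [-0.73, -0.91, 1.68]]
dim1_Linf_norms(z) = [1.97, 1.66, 1.68]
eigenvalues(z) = [3.01, -2.04, -0.03]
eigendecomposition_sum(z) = [[0.44,0.68,-1.16], [0.57,0.89,-1.52], [-0.63,-0.99,1.68]] + [[-1.36,  1.30,  0.24], [0.72,  -0.69,  -0.13], [-0.09,  0.09,  0.02]] + [[-0.01, -0.01, -0.02], [-0.01, -0.01, -0.01], [-0.01, -0.01, -0.01]]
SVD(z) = [[0.52, -0.81, 0.28],[0.55, 0.57, 0.61],[-0.65, -0.16, 0.74]] @ diag([3.1126079271840448, 2.135595207472575, 0.02837254749241398]) @ [[0.23, 0.55, -0.80], [0.75, -0.62, -0.22], [-0.62, -0.55, -0.56]]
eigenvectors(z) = [[-0.46, -0.88, 0.62], [-0.60, 0.47, 0.55], [0.66, -0.06, 0.56]]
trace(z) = 0.94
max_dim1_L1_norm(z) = 3.83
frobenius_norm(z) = 3.77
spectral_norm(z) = 3.11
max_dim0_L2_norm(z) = 2.54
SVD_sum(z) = [[0.37,0.9,-1.3], [0.39,0.96,-1.38], [-0.45,-1.12,1.61]] + [[-1.29, 1.07, 0.38], [0.91, -0.76, -0.27], [-0.26, 0.22, 0.08]] + [[-0.0, -0.0, -0.00], [-0.01, -0.01, -0.01], [-0.01, -0.01, -0.01]]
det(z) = 0.19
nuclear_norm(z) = 5.28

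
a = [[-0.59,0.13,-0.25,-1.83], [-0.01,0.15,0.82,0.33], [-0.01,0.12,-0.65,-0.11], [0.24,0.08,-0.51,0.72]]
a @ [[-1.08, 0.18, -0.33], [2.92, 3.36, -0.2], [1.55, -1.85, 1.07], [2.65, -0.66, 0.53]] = [[-4.22, 2.00, -1.07], [2.59, -1.23, 1.03], [-0.94, 1.68, -0.77], [1.09, 0.78, -0.26]]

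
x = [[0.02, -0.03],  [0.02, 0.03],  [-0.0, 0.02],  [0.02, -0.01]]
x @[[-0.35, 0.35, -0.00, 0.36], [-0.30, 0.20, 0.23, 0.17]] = [[0.00,  0.00,  -0.01,  0.00], [-0.02,  0.01,  0.01,  0.01], [-0.01,  0.00,  0.00,  0.00], [-0.00,  0.00,  -0.00,  0.01]]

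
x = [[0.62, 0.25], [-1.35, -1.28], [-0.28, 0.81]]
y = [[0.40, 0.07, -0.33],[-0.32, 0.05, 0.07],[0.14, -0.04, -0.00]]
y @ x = [[0.25, -0.26], [-0.29, -0.09], [0.14, 0.09]]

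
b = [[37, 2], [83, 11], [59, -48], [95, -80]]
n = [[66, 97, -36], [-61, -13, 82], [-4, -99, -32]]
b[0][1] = 2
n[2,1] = -99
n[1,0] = -61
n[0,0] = 66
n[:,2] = [-36, 82, -32]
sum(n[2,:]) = -135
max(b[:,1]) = 11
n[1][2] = 82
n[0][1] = 97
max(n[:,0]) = 66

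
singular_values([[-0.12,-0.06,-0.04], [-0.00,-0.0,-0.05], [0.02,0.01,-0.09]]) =[0.14, 0.1, 0.0]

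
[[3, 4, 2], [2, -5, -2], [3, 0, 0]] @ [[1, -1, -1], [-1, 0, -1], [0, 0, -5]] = [[-1, -3, -17], [7, -2, 13], [3, -3, -3]]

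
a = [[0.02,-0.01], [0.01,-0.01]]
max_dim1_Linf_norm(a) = 0.02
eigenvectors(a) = [[0.93,0.36], [0.36,0.93]]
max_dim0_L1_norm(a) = 0.03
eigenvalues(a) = [0.02, -0.01]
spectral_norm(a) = 0.03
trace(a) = 0.01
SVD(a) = [[-0.85, -0.53], [-0.53, 0.85]] @ diag([0.02618033988749895, 0.0038196601125010513]) @ [[-0.85, 0.53], [-0.53, -0.85]]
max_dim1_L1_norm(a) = 0.03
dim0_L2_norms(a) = [0.02, 0.01]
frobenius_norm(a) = 0.03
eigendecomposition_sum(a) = [[0.02, -0.01], [0.01, -0.00]] + [[0.00, -0.00], [0.00, -0.01]]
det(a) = -0.00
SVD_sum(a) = [[0.02, -0.01], [0.01, -0.01]] + [[0.0,0.0],[-0.0,-0.0]]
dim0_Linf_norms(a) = [0.02, 0.01]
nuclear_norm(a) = 0.03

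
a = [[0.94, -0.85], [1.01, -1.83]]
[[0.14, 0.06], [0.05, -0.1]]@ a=[[0.19, -0.23],[-0.05, 0.14]]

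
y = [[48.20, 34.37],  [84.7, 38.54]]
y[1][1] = 38.54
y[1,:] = [84.7, 38.54]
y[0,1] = 34.37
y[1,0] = 84.7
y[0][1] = 34.37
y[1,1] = 38.54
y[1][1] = 38.54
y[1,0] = 84.7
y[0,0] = 48.2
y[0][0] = 48.2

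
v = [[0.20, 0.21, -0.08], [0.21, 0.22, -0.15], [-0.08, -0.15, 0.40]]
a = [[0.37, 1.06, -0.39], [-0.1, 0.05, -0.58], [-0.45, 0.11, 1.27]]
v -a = [[-0.17,  -0.85,  0.31], [0.31,  0.17,  0.43], [0.37,  -0.26,  -0.87]]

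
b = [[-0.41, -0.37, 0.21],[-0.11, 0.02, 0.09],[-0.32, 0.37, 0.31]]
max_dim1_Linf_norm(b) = 0.41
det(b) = 0.00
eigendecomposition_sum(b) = [[-0.38, -0.48, 0.17],[-0.07, -0.09, 0.03],[-0.13, -0.17, 0.06]] + [[-0.03, 0.09, 0.04], [-0.04, 0.11, 0.06], [-0.18, 0.51, 0.26]] + [[-0.00, 0.02, -0.00], [0.00, -0.01, 0.00], [-0.00, 0.03, -0.01]]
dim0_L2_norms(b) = [0.53, 0.52, 0.39]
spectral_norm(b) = 0.65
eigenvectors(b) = [[0.93, -0.16, 0.59], [0.17, -0.22, -0.18], [0.33, -0.96, 0.79]]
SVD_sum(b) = [[-0.38, -0.01, 0.27],[-0.12, -0.00, 0.08],[-0.35, -0.01, 0.25]] + [[-0.03, -0.36, -0.06], [0.0, 0.02, 0.00], [0.03, 0.38, 0.06]] + [[-0.00,0.00,-0.00], [0.0,-0.00,0.00], [-0.00,0.00,-0.00]]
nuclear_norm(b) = 1.19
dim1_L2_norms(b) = [0.59, 0.14, 0.58]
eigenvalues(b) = [-0.4, 0.34, -0.01]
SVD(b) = [[-0.71,0.69,0.13], [-0.22,-0.05,-0.97], [-0.67,-0.72,0.18]] @ diag([0.6495626802996566, 0.5321058096190878, 0.005633092537967155]) @ [[0.82, 0.02, -0.58],[-0.09, -0.98, -0.16],[-0.57, 0.18, -0.8]]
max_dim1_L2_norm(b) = 0.59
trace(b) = -0.08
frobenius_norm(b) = 0.84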